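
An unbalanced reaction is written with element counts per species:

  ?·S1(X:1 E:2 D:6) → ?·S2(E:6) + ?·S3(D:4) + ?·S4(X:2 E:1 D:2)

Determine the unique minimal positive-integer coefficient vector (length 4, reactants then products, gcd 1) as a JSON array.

X: 4·1 = 4 | 1·0+5·0+2·2 = 4
E: 4·2 = 8 | 1·6+5·0+2·1 = 8
D: 4·6 = 24 | 1·0+5·4+2·2 = 24
gcd(4,1,5,2) = 1

Coefficients: [4, 1, 5, 2]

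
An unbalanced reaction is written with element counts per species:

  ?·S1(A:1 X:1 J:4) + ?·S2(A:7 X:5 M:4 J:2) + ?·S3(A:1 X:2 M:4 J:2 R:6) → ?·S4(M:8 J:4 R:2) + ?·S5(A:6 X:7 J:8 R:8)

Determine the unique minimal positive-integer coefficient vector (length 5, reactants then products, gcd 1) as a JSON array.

A: 6·1+1·7+5·1 = 18 | 3·0+3·6 = 18
X: 6·1+1·5+5·2 = 21 | 3·0+3·7 = 21
M: 6·0+1·4+5·4 = 24 | 3·8+3·0 = 24
J: 6·4+1·2+5·2 = 36 | 3·4+3·8 = 36
R: 6·0+1·0+5·6 = 30 | 3·2+3·8 = 30
gcd(6,1,5,3,3) = 1

Coefficients: [6, 1, 5, 3, 3]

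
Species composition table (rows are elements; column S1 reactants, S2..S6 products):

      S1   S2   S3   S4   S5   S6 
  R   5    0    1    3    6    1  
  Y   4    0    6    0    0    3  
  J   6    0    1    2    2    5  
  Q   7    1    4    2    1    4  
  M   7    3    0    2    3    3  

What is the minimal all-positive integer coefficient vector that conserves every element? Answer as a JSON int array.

Coefficients: [6, 5, 2, 6, 1, 4]

R: 6·5 = 30 | 5·0+2·1+6·3+1·6+4·1 = 30
Y: 6·4 = 24 | 5·0+2·6+6·0+1·0+4·3 = 24
J: 6·6 = 36 | 5·0+2·1+6·2+1·2+4·5 = 36
Q: 6·7 = 42 | 5·1+2·4+6·2+1·1+4·4 = 42
M: 6·7 = 42 | 5·3+2·0+6·2+1·3+4·3 = 42
gcd(6,5,2,6,1,4) = 1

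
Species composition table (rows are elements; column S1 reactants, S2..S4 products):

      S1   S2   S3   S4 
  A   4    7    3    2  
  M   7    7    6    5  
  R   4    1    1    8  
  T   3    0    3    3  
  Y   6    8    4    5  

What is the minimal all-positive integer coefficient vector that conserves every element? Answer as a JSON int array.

Coefficients: [5, 1, 3, 2]

A: 5·4 = 20 | 1·7+3·3+2·2 = 20
M: 5·7 = 35 | 1·7+3·6+2·5 = 35
R: 5·4 = 20 | 1·1+3·1+2·8 = 20
T: 5·3 = 15 | 1·0+3·3+2·3 = 15
Y: 5·6 = 30 | 1·8+3·4+2·5 = 30
gcd(5,1,3,2) = 1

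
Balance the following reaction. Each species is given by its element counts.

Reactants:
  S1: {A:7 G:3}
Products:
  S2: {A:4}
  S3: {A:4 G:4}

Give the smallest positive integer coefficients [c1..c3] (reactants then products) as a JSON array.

A: 4·7 = 28 | 4·4+3·4 = 28
G: 4·3 = 12 | 4·0+3·4 = 12
gcd(4,4,3) = 1

Coefficients: [4, 4, 3]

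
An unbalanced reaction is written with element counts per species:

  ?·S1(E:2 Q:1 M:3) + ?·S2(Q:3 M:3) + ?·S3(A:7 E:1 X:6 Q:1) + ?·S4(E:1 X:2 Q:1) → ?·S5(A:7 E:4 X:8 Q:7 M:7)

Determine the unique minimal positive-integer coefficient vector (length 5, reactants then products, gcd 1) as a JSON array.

Coefficients: [3, 4, 3, 3, 3]

A: 3·0+4·0+3·7+3·0 = 21 | 3·7 = 21
E: 3·2+4·0+3·1+3·1 = 12 | 3·4 = 12
X: 3·0+4·0+3·6+3·2 = 24 | 3·8 = 24
Q: 3·1+4·3+3·1+3·1 = 21 | 3·7 = 21
M: 3·3+4·3+3·0+3·0 = 21 | 3·7 = 21
gcd(3,4,3,3,3) = 1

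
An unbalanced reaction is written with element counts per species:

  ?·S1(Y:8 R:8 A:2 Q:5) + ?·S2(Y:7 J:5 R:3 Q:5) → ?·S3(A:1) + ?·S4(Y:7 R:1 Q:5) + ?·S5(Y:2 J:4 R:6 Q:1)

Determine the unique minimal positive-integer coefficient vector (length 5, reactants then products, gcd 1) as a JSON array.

Coefficients: [3, 4, 6, 6, 5]

Y: 3·8+4·7 = 52 | 6·0+6·7+5·2 = 52
J: 3·0+4·5 = 20 | 6·0+6·0+5·4 = 20
R: 3·8+4·3 = 36 | 6·0+6·1+5·6 = 36
A: 3·2+4·0 = 6 | 6·1+6·0+5·0 = 6
Q: 3·5+4·5 = 35 | 6·0+6·5+5·1 = 35
gcd(3,4,6,6,5) = 1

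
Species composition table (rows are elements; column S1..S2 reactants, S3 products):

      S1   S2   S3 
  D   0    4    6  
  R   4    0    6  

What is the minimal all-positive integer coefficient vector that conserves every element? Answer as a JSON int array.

D: 3·0+3·4 = 12 | 2·6 = 12
R: 3·4+3·0 = 12 | 2·6 = 12
gcd(3,3,2) = 1

Coefficients: [3, 3, 2]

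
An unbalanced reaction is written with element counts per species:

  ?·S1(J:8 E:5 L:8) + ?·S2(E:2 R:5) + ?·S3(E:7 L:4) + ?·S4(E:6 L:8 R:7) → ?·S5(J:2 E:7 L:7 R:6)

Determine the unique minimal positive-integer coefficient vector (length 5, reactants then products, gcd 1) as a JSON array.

Coefficients: [1, 2, 1, 2, 4]

J: 1·8+2·0+1·0+2·0 = 8 | 4·2 = 8
E: 1·5+2·2+1·7+2·6 = 28 | 4·7 = 28
L: 1·8+2·0+1·4+2·8 = 28 | 4·7 = 28
R: 1·0+2·5+1·0+2·7 = 24 | 4·6 = 24
gcd(1,2,1,2,4) = 1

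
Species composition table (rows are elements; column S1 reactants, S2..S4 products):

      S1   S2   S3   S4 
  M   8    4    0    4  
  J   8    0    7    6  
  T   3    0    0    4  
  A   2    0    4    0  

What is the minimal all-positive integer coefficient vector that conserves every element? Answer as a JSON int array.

Coefficients: [4, 5, 2, 3]

M: 4·8 = 32 | 5·4+2·0+3·4 = 32
J: 4·8 = 32 | 5·0+2·7+3·6 = 32
T: 4·3 = 12 | 5·0+2·0+3·4 = 12
A: 4·2 = 8 | 5·0+2·4+3·0 = 8
gcd(4,5,2,3) = 1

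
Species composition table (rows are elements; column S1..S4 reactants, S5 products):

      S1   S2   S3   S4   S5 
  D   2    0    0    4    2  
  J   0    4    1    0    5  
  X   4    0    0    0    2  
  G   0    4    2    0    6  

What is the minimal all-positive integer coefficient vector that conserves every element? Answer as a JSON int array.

Coefficients: [2, 4, 4, 1, 4]

D: 2·2+4·0+4·0+1·4 = 8 | 4·2 = 8
J: 2·0+4·4+4·1+1·0 = 20 | 4·5 = 20
X: 2·4+4·0+4·0+1·0 = 8 | 4·2 = 8
G: 2·0+4·4+4·2+1·0 = 24 | 4·6 = 24
gcd(2,4,4,1,4) = 1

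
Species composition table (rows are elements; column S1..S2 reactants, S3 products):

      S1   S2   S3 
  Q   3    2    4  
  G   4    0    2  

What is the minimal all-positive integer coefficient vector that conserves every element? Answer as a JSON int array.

Q: 2·3+5·2 = 16 | 4·4 = 16
G: 2·4+5·0 = 8 | 4·2 = 8
gcd(2,5,4) = 1

Coefficients: [2, 5, 4]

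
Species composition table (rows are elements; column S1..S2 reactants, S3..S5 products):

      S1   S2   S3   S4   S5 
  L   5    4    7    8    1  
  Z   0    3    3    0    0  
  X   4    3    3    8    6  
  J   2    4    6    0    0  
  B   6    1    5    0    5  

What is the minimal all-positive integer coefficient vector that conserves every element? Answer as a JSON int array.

Coefficients: [5, 5, 5, 1, 2]

L: 5·5+5·4 = 45 | 5·7+1·8+2·1 = 45
Z: 5·0+5·3 = 15 | 5·3+1·0+2·0 = 15
X: 5·4+5·3 = 35 | 5·3+1·8+2·6 = 35
J: 5·2+5·4 = 30 | 5·6+1·0+2·0 = 30
B: 5·6+5·1 = 35 | 5·5+1·0+2·5 = 35
gcd(5,5,5,1,2) = 1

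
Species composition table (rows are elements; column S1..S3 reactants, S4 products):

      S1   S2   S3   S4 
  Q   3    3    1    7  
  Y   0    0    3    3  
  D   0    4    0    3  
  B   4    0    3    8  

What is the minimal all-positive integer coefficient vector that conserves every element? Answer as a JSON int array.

Q: 5·3+3·3+4·1 = 28 | 4·7 = 28
Y: 5·0+3·0+4·3 = 12 | 4·3 = 12
D: 5·0+3·4+4·0 = 12 | 4·3 = 12
B: 5·4+3·0+4·3 = 32 | 4·8 = 32
gcd(5,3,4,4) = 1

Coefficients: [5, 3, 4, 4]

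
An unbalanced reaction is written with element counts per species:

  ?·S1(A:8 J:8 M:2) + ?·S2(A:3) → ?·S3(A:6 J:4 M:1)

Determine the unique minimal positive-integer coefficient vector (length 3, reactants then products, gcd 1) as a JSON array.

Coefficients: [3, 4, 6]

A: 3·8+4·3 = 36 | 6·6 = 36
J: 3·8+4·0 = 24 | 6·4 = 24
M: 3·2+4·0 = 6 | 6·1 = 6
gcd(3,4,6) = 1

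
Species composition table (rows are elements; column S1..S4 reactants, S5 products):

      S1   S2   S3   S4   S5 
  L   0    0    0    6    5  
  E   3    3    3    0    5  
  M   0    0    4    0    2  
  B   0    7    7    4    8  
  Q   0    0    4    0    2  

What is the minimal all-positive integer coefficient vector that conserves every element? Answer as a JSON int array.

L: 6·0+1·0+3·0+5·6 = 30 | 6·5 = 30
E: 6·3+1·3+3·3+5·0 = 30 | 6·5 = 30
M: 6·0+1·0+3·4+5·0 = 12 | 6·2 = 12
B: 6·0+1·7+3·7+5·4 = 48 | 6·8 = 48
Q: 6·0+1·0+3·4+5·0 = 12 | 6·2 = 12
gcd(6,1,3,5,6) = 1

Coefficients: [6, 1, 3, 5, 6]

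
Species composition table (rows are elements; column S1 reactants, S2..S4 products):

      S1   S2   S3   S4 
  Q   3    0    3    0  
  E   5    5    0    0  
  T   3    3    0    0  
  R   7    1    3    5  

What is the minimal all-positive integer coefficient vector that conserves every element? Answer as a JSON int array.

Coefficients: [5, 5, 5, 3]

Q: 5·3 = 15 | 5·0+5·3+3·0 = 15
E: 5·5 = 25 | 5·5+5·0+3·0 = 25
T: 5·3 = 15 | 5·3+5·0+3·0 = 15
R: 5·7 = 35 | 5·1+5·3+3·5 = 35
gcd(5,5,5,3) = 1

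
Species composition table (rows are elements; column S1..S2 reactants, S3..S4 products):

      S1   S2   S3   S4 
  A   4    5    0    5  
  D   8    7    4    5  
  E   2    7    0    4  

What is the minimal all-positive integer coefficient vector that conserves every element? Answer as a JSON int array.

Coefficients: [5, 2, 6, 6]

A: 5·4+2·5 = 30 | 6·0+6·5 = 30
D: 5·8+2·7 = 54 | 6·4+6·5 = 54
E: 5·2+2·7 = 24 | 6·0+6·4 = 24
gcd(5,2,6,6) = 1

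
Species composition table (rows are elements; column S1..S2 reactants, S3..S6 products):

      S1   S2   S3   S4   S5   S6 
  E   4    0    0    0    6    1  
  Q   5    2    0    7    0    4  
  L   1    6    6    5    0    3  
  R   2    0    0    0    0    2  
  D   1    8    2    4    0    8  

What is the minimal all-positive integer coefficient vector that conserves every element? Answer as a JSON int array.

E: 4·4+5·0 = 16 | 2·0+2·0+2·6+4·1 = 16
Q: 4·5+5·2 = 30 | 2·0+2·7+2·0+4·4 = 30
L: 4·1+5·6 = 34 | 2·6+2·5+2·0+4·3 = 34
R: 4·2+5·0 = 8 | 2·0+2·0+2·0+4·2 = 8
D: 4·1+5·8 = 44 | 2·2+2·4+2·0+4·8 = 44
gcd(4,5,2,2,2,4) = 1

Coefficients: [4, 5, 2, 2, 2, 4]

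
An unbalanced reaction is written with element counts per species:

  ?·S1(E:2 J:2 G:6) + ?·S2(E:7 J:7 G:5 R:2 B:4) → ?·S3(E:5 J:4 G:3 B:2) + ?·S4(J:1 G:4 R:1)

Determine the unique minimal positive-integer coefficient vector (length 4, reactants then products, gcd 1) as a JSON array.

Coefficients: [3, 2, 4, 4]

E: 3·2+2·7 = 20 | 4·5+4·0 = 20
J: 3·2+2·7 = 20 | 4·4+4·1 = 20
G: 3·6+2·5 = 28 | 4·3+4·4 = 28
R: 3·0+2·2 = 4 | 4·0+4·1 = 4
B: 3·0+2·4 = 8 | 4·2+4·0 = 8
gcd(3,2,4,4) = 1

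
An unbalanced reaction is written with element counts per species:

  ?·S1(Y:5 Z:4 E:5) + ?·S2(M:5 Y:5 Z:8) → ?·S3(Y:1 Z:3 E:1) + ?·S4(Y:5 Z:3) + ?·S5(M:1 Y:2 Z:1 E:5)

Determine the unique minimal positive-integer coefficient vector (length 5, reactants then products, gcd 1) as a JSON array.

Coefficients: [6, 1, 5, 4, 5]

M: 6·0+1·5 = 5 | 5·0+4·0+5·1 = 5
Y: 6·5+1·5 = 35 | 5·1+4·5+5·2 = 35
Z: 6·4+1·8 = 32 | 5·3+4·3+5·1 = 32
E: 6·5+1·0 = 30 | 5·1+4·0+5·5 = 30
gcd(6,1,5,4,5) = 1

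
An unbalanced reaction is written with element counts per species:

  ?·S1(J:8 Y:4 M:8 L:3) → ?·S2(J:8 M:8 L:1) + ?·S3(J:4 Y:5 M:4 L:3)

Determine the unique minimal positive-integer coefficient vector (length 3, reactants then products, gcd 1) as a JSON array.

J: 5·8 = 40 | 3·8+4·4 = 40
Y: 5·4 = 20 | 3·0+4·5 = 20
M: 5·8 = 40 | 3·8+4·4 = 40
L: 5·3 = 15 | 3·1+4·3 = 15
gcd(5,3,4) = 1

Coefficients: [5, 3, 4]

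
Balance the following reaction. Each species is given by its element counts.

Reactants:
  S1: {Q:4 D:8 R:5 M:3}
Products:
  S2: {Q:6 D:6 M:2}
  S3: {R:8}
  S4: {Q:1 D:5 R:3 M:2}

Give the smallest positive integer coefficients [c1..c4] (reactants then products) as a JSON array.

Coefficients: [4, 2, 1, 4]

Q: 4·4 = 16 | 2·6+1·0+4·1 = 16
D: 4·8 = 32 | 2·6+1·0+4·5 = 32
R: 4·5 = 20 | 2·0+1·8+4·3 = 20
M: 4·3 = 12 | 2·2+1·0+4·2 = 12
gcd(4,2,1,4) = 1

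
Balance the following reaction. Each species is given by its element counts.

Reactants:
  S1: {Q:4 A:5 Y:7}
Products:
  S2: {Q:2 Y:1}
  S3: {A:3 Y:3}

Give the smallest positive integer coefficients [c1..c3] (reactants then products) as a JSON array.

Coefficients: [3, 6, 5]

Q: 3·4 = 12 | 6·2+5·0 = 12
A: 3·5 = 15 | 6·0+5·3 = 15
Y: 3·7 = 21 | 6·1+5·3 = 21
gcd(3,6,5) = 1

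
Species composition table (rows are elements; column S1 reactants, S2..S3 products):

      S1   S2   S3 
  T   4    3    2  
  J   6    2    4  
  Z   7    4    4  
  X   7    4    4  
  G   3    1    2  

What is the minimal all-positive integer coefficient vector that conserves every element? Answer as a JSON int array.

T: 4·4 = 16 | 2·3+5·2 = 16
J: 4·6 = 24 | 2·2+5·4 = 24
Z: 4·7 = 28 | 2·4+5·4 = 28
X: 4·7 = 28 | 2·4+5·4 = 28
G: 4·3 = 12 | 2·1+5·2 = 12
gcd(4,2,5) = 1

Coefficients: [4, 2, 5]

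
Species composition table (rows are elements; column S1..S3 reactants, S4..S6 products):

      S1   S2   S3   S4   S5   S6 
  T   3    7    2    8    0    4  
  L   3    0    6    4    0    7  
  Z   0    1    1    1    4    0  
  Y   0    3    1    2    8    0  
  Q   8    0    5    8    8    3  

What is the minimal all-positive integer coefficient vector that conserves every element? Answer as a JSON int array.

Coefficients: [5, 5, 5, 6, 1, 3]

T: 5·3+5·7+5·2 = 60 | 6·8+1·0+3·4 = 60
L: 5·3+5·0+5·6 = 45 | 6·4+1·0+3·7 = 45
Z: 5·0+5·1+5·1 = 10 | 6·1+1·4+3·0 = 10
Y: 5·0+5·3+5·1 = 20 | 6·2+1·8+3·0 = 20
Q: 5·8+5·0+5·5 = 65 | 6·8+1·8+3·3 = 65
gcd(5,5,5,6,1,3) = 1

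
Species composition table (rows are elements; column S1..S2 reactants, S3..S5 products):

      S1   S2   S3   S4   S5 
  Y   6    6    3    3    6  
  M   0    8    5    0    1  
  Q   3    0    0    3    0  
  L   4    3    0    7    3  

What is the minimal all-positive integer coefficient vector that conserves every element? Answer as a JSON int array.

Y: 1·6+2·6 = 18 | 3·3+1·3+1·6 = 18
M: 1·0+2·8 = 16 | 3·5+1·0+1·1 = 16
Q: 1·3+2·0 = 3 | 3·0+1·3+1·0 = 3
L: 1·4+2·3 = 10 | 3·0+1·7+1·3 = 10
gcd(1,2,3,1,1) = 1

Coefficients: [1, 2, 3, 1, 1]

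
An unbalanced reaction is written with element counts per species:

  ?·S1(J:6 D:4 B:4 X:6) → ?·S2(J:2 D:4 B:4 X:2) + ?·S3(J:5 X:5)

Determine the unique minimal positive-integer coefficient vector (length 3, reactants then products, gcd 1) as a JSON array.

J: 5·6 = 30 | 5·2+4·5 = 30
D: 5·4 = 20 | 5·4+4·0 = 20
B: 5·4 = 20 | 5·4+4·0 = 20
X: 5·6 = 30 | 5·2+4·5 = 30
gcd(5,5,4) = 1

Coefficients: [5, 5, 4]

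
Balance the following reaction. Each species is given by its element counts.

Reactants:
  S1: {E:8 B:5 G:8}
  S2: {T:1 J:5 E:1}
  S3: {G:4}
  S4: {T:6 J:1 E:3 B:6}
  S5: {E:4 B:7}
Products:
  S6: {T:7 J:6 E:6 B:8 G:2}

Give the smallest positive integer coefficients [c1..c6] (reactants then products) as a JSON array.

T: 1·0+6·1+1·0+6·6+1·0 = 42 | 6·7 = 42
J: 1·0+6·5+1·0+6·1+1·0 = 36 | 6·6 = 36
E: 1·8+6·1+1·0+6·3+1·4 = 36 | 6·6 = 36
B: 1·5+6·0+1·0+6·6+1·7 = 48 | 6·8 = 48
G: 1·8+6·0+1·4+6·0+1·0 = 12 | 6·2 = 12
gcd(1,6,1,6,1,6) = 1

Coefficients: [1, 6, 1, 6, 1, 6]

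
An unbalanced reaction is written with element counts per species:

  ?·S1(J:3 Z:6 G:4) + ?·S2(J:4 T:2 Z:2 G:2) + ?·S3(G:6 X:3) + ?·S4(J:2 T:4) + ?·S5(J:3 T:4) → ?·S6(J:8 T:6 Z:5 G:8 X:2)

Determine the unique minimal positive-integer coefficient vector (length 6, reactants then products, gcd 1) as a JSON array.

J: 3·3+6·4+4·0+3·2+3·3 = 48 | 6·8 = 48
T: 3·0+6·2+4·0+3·4+3·4 = 36 | 6·6 = 36
Z: 3·6+6·2+4·0+3·0+3·0 = 30 | 6·5 = 30
G: 3·4+6·2+4·6+3·0+3·0 = 48 | 6·8 = 48
X: 3·0+6·0+4·3+3·0+3·0 = 12 | 6·2 = 12
gcd(3,6,4,3,3,6) = 1

Coefficients: [3, 6, 4, 3, 3, 6]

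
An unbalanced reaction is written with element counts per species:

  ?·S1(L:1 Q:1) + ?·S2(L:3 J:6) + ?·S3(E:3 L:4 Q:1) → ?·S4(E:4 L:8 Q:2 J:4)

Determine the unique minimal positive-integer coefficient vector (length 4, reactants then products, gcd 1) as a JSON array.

Coefficients: [2, 2, 4, 3]

E: 2·0+2·0+4·3 = 12 | 3·4 = 12
L: 2·1+2·3+4·4 = 24 | 3·8 = 24
Q: 2·1+2·0+4·1 = 6 | 3·2 = 6
J: 2·0+2·6+4·0 = 12 | 3·4 = 12
gcd(2,2,4,3) = 1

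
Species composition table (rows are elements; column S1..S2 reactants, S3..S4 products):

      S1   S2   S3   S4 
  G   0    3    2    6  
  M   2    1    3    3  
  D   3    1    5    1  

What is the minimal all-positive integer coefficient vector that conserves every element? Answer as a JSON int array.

Coefficients: [4, 4, 3, 1]

G: 4·0+4·3 = 12 | 3·2+1·6 = 12
M: 4·2+4·1 = 12 | 3·3+1·3 = 12
D: 4·3+4·1 = 16 | 3·5+1·1 = 16
gcd(4,4,3,1) = 1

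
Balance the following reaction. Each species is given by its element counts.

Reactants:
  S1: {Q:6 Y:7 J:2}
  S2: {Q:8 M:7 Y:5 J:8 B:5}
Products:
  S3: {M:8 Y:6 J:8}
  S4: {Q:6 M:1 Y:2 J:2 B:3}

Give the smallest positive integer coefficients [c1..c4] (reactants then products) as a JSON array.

Q: 1·6+3·8 = 30 | 2·0+5·6 = 30
M: 1·0+3·7 = 21 | 2·8+5·1 = 21
Y: 1·7+3·5 = 22 | 2·6+5·2 = 22
J: 1·2+3·8 = 26 | 2·8+5·2 = 26
B: 1·0+3·5 = 15 | 2·0+5·3 = 15
gcd(1,3,2,5) = 1

Coefficients: [1, 3, 2, 5]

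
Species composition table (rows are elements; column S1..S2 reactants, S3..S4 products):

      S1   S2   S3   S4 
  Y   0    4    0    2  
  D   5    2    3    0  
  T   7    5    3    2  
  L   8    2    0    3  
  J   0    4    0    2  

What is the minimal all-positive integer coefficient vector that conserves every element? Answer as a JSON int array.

Y: 1·0+2·4 = 8 | 3·0+4·2 = 8
D: 1·5+2·2 = 9 | 3·3+4·0 = 9
T: 1·7+2·5 = 17 | 3·3+4·2 = 17
L: 1·8+2·2 = 12 | 3·0+4·3 = 12
J: 1·0+2·4 = 8 | 3·0+4·2 = 8
gcd(1,2,3,4) = 1

Coefficients: [1, 2, 3, 4]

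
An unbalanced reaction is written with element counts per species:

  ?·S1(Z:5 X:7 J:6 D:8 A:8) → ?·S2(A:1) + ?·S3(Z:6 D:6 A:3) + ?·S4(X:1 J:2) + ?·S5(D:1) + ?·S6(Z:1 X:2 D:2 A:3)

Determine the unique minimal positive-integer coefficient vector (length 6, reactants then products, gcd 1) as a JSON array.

Coefficients: [2, 1, 1, 6, 2, 4]

Z: 2·5 = 10 | 1·0+1·6+6·0+2·0+4·1 = 10
X: 2·7 = 14 | 1·0+1·0+6·1+2·0+4·2 = 14
J: 2·6 = 12 | 1·0+1·0+6·2+2·0+4·0 = 12
D: 2·8 = 16 | 1·0+1·6+6·0+2·1+4·2 = 16
A: 2·8 = 16 | 1·1+1·3+6·0+2·0+4·3 = 16
gcd(2,1,1,6,2,4) = 1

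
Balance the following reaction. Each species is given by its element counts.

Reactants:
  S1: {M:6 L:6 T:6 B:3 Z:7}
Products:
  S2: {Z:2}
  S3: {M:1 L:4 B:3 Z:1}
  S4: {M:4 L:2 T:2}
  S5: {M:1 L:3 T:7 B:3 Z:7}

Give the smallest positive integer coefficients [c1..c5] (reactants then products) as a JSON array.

Coefficients: [4, 6, 2, 5, 2]

M: 4·6 = 24 | 6·0+2·1+5·4+2·1 = 24
L: 4·6 = 24 | 6·0+2·4+5·2+2·3 = 24
T: 4·6 = 24 | 6·0+2·0+5·2+2·7 = 24
B: 4·3 = 12 | 6·0+2·3+5·0+2·3 = 12
Z: 4·7 = 28 | 6·2+2·1+5·0+2·7 = 28
gcd(4,6,2,5,2) = 1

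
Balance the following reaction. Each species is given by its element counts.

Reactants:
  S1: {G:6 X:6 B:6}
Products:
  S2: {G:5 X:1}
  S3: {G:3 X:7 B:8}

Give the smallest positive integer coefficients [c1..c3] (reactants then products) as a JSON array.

Coefficients: [4, 3, 3]

G: 4·6 = 24 | 3·5+3·3 = 24
X: 4·6 = 24 | 3·1+3·7 = 24
B: 4·6 = 24 | 3·0+3·8 = 24
gcd(4,3,3) = 1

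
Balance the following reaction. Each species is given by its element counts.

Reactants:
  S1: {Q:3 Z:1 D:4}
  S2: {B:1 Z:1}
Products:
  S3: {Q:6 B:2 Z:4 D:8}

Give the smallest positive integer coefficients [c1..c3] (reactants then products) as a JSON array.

Q: 2·3+2·0 = 6 | 1·6 = 6
B: 2·0+2·1 = 2 | 1·2 = 2
Z: 2·1+2·1 = 4 | 1·4 = 4
D: 2·4+2·0 = 8 | 1·8 = 8
gcd(2,2,1) = 1

Coefficients: [2, 2, 1]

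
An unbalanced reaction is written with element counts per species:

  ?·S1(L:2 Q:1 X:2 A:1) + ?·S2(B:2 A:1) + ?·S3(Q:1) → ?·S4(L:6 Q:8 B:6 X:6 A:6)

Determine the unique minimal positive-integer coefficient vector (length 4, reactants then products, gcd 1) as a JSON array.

Coefficients: [3, 3, 5, 1]

L: 3·2+3·0+5·0 = 6 | 1·6 = 6
Q: 3·1+3·0+5·1 = 8 | 1·8 = 8
B: 3·0+3·2+5·0 = 6 | 1·6 = 6
X: 3·2+3·0+5·0 = 6 | 1·6 = 6
A: 3·1+3·1+5·0 = 6 | 1·6 = 6
gcd(3,3,5,1) = 1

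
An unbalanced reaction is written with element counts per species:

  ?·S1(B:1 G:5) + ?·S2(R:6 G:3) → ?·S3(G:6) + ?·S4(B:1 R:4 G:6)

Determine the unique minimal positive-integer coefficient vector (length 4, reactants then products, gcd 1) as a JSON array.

B: 6·1+4·0 = 6 | 1·0+6·1 = 6
R: 6·0+4·6 = 24 | 1·0+6·4 = 24
G: 6·5+4·3 = 42 | 1·6+6·6 = 42
gcd(6,4,1,6) = 1

Coefficients: [6, 4, 1, 6]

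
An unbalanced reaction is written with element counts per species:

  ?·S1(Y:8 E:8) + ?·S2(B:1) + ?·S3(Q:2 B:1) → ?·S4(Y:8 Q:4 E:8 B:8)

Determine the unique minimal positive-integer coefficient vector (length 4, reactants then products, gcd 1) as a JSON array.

Y: 1·8+6·0+2·0 = 8 | 1·8 = 8
Q: 1·0+6·0+2·2 = 4 | 1·4 = 4
E: 1·8+6·0+2·0 = 8 | 1·8 = 8
B: 1·0+6·1+2·1 = 8 | 1·8 = 8
gcd(1,6,2,1) = 1

Coefficients: [1, 6, 2, 1]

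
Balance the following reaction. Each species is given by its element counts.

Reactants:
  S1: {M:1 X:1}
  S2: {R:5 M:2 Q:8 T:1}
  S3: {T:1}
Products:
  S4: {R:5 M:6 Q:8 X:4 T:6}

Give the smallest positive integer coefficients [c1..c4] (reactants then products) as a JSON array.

Coefficients: [4, 1, 5, 1]

R: 4·0+1·5+5·0 = 5 | 1·5 = 5
M: 4·1+1·2+5·0 = 6 | 1·6 = 6
Q: 4·0+1·8+5·0 = 8 | 1·8 = 8
X: 4·1+1·0+5·0 = 4 | 1·4 = 4
T: 4·0+1·1+5·1 = 6 | 1·6 = 6
gcd(4,1,5,1) = 1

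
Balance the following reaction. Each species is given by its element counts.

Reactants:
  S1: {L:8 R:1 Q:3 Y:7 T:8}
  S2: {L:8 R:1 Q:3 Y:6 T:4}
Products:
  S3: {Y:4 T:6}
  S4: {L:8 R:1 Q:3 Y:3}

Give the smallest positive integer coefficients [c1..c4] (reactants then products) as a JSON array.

L: 1·8+4·8 = 40 | 4·0+5·8 = 40
R: 1·1+4·1 = 5 | 4·0+5·1 = 5
Q: 1·3+4·3 = 15 | 4·0+5·3 = 15
Y: 1·7+4·6 = 31 | 4·4+5·3 = 31
T: 1·8+4·4 = 24 | 4·6+5·0 = 24
gcd(1,4,4,5) = 1

Coefficients: [1, 4, 4, 5]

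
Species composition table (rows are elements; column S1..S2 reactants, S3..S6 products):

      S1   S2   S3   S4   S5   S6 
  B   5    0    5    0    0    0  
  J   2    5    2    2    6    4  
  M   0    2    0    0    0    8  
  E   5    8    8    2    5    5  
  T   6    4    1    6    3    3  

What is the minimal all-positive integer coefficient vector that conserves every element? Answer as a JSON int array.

B: 4·5+4·0 = 20 | 4·5+5·0+1·0+1·0 = 20
J: 4·2+4·5 = 28 | 4·2+5·2+1·6+1·4 = 28
M: 4·0+4·2 = 8 | 4·0+5·0+1·0+1·8 = 8
E: 4·5+4·8 = 52 | 4·8+5·2+1·5+1·5 = 52
T: 4·6+4·4 = 40 | 4·1+5·6+1·3+1·3 = 40
gcd(4,4,4,5,1,1) = 1

Coefficients: [4, 4, 4, 5, 1, 1]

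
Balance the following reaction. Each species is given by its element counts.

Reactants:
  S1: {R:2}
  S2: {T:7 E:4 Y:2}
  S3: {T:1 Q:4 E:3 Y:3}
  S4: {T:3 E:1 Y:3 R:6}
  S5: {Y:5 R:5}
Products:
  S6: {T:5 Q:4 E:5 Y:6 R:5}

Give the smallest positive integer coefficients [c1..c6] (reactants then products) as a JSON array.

T: 4·0+2·7+5·1+2·3+1·0 = 25 | 5·5 = 25
Q: 4·0+2·0+5·4+2·0+1·0 = 20 | 5·4 = 20
E: 4·0+2·4+5·3+2·1+1·0 = 25 | 5·5 = 25
Y: 4·0+2·2+5·3+2·3+1·5 = 30 | 5·6 = 30
R: 4·2+2·0+5·0+2·6+1·5 = 25 | 5·5 = 25
gcd(4,2,5,2,1,5) = 1

Coefficients: [4, 2, 5, 2, 1, 5]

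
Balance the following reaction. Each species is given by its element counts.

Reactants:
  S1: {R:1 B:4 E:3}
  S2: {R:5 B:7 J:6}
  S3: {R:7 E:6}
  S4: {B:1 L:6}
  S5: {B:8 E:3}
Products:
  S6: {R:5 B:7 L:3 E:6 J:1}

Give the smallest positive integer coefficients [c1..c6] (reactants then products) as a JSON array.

R: 4·1+1·5+3·7+3·0+2·0 = 30 | 6·5 = 30
B: 4·4+1·7+3·0+3·1+2·8 = 42 | 6·7 = 42
L: 4·0+1·0+3·0+3·6+2·0 = 18 | 6·3 = 18
E: 4·3+1·0+3·6+3·0+2·3 = 36 | 6·6 = 36
J: 4·0+1·6+3·0+3·0+2·0 = 6 | 6·1 = 6
gcd(4,1,3,3,2,6) = 1

Coefficients: [4, 1, 3, 3, 2, 6]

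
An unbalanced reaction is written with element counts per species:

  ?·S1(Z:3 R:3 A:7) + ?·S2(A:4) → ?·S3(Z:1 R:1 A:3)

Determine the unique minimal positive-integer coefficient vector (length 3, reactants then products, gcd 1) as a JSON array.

Coefficients: [2, 1, 6]

Z: 2·3+1·0 = 6 | 6·1 = 6
R: 2·3+1·0 = 6 | 6·1 = 6
A: 2·7+1·4 = 18 | 6·3 = 18
gcd(2,1,6) = 1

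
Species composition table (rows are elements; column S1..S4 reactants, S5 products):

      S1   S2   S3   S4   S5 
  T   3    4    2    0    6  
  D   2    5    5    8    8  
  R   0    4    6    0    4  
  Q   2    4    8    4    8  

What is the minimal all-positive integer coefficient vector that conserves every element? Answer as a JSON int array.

T: 6·3+2·4+2·2+1·0 = 30 | 5·6 = 30
D: 6·2+2·5+2·5+1·8 = 40 | 5·8 = 40
R: 6·0+2·4+2·6+1·0 = 20 | 5·4 = 20
Q: 6·2+2·4+2·8+1·4 = 40 | 5·8 = 40
gcd(6,2,2,1,5) = 1

Coefficients: [6, 2, 2, 1, 5]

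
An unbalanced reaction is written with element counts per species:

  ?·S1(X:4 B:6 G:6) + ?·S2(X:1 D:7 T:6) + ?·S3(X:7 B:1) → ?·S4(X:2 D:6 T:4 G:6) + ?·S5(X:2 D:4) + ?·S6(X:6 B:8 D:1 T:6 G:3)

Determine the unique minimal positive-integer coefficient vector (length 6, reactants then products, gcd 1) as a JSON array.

Coefficients: [5, 6, 2, 3, 5, 4]

X: 5·4+6·1+2·7 = 40 | 3·2+5·2+4·6 = 40
B: 5·6+6·0+2·1 = 32 | 3·0+5·0+4·8 = 32
D: 5·0+6·7+2·0 = 42 | 3·6+5·4+4·1 = 42
T: 5·0+6·6+2·0 = 36 | 3·4+5·0+4·6 = 36
G: 5·6+6·0+2·0 = 30 | 3·6+5·0+4·3 = 30
gcd(5,6,2,3,5,4) = 1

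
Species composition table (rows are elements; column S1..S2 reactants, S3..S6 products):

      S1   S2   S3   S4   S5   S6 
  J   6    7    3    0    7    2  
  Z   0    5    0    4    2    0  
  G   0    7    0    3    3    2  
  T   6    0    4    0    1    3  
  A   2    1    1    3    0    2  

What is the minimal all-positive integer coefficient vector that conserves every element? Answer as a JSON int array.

J: 3·6+2·7 = 32 | 3·3+1·0+3·7+1·2 = 32
Z: 3·0+2·5 = 10 | 3·0+1·4+3·2+1·0 = 10
G: 3·0+2·7 = 14 | 3·0+1·3+3·3+1·2 = 14
T: 3·6+2·0 = 18 | 3·4+1·0+3·1+1·3 = 18
A: 3·2+2·1 = 8 | 3·1+1·3+3·0+1·2 = 8
gcd(3,2,3,1,3,1) = 1

Coefficients: [3, 2, 3, 1, 3, 1]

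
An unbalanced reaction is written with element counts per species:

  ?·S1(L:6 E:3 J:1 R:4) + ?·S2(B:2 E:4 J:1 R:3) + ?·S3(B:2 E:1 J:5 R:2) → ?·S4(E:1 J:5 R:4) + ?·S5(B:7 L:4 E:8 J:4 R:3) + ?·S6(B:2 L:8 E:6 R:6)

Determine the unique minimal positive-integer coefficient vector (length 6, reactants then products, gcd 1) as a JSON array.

Coefficients: [4, 4, 5, 5, 2, 2]

B: 4·0+4·2+5·2 = 18 | 5·0+2·7+2·2 = 18
L: 4·6+4·0+5·0 = 24 | 5·0+2·4+2·8 = 24
E: 4·3+4·4+5·1 = 33 | 5·1+2·8+2·6 = 33
J: 4·1+4·1+5·5 = 33 | 5·5+2·4+2·0 = 33
R: 4·4+4·3+5·2 = 38 | 5·4+2·3+2·6 = 38
gcd(4,4,5,5,2,2) = 1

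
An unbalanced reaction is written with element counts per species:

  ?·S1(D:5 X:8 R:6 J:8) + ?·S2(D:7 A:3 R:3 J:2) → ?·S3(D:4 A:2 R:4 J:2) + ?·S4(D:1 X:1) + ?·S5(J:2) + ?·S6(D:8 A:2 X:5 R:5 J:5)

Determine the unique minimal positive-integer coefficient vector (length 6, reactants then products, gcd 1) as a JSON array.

D: 4·5+6·7 = 62 | 3·4+2·1+4·0+6·8 = 62
A: 4·0+6·3 = 18 | 3·2+2·0+4·0+6·2 = 18
X: 4·8+6·0 = 32 | 3·0+2·1+4·0+6·5 = 32
R: 4·6+6·3 = 42 | 3·4+2·0+4·0+6·5 = 42
J: 4·8+6·2 = 44 | 3·2+2·0+4·2+6·5 = 44
gcd(4,6,3,2,4,6) = 1

Coefficients: [4, 6, 3, 2, 4, 6]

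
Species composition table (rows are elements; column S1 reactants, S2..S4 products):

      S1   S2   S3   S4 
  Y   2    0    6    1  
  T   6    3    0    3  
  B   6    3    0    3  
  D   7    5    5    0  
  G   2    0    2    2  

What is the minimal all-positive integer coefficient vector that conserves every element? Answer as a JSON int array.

Y: 5·2 = 10 | 6·0+1·6+4·1 = 10
T: 5·6 = 30 | 6·3+1·0+4·3 = 30
B: 5·6 = 30 | 6·3+1·0+4·3 = 30
D: 5·7 = 35 | 6·5+1·5+4·0 = 35
G: 5·2 = 10 | 6·0+1·2+4·2 = 10
gcd(5,6,1,4) = 1

Coefficients: [5, 6, 1, 4]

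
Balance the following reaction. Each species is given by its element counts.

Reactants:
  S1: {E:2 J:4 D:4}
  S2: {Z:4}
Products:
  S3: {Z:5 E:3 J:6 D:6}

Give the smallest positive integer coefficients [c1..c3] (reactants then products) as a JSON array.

Z: 6·0+5·4 = 20 | 4·5 = 20
E: 6·2+5·0 = 12 | 4·3 = 12
J: 6·4+5·0 = 24 | 4·6 = 24
D: 6·4+5·0 = 24 | 4·6 = 24
gcd(6,5,4) = 1

Coefficients: [6, 5, 4]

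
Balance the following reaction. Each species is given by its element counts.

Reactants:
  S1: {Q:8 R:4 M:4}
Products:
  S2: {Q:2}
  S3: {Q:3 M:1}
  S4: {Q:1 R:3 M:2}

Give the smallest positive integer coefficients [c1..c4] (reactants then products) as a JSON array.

Coefficients: [3, 4, 4, 4]

Q: 3·8 = 24 | 4·2+4·3+4·1 = 24
R: 3·4 = 12 | 4·0+4·0+4·3 = 12
M: 3·4 = 12 | 4·0+4·1+4·2 = 12
gcd(3,4,4,4) = 1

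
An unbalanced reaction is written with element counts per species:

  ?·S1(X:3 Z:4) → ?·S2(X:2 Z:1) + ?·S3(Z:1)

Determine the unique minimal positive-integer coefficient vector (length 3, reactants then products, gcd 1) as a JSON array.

Coefficients: [2, 3, 5]

X: 2·3 = 6 | 3·2+5·0 = 6
Z: 2·4 = 8 | 3·1+5·1 = 8
gcd(2,3,5) = 1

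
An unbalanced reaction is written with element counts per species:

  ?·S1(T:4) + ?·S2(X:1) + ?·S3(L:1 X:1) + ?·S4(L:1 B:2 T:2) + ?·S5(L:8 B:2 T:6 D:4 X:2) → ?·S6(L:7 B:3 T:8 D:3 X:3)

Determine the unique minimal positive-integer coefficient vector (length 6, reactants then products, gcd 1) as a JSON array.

Coefficients: [2, 5, 1, 3, 3, 4]

L: 2·0+5·0+1·1+3·1+3·8 = 28 | 4·7 = 28
B: 2·0+5·0+1·0+3·2+3·2 = 12 | 4·3 = 12
T: 2·4+5·0+1·0+3·2+3·6 = 32 | 4·8 = 32
D: 2·0+5·0+1·0+3·0+3·4 = 12 | 4·3 = 12
X: 2·0+5·1+1·1+3·0+3·2 = 12 | 4·3 = 12
gcd(2,5,1,3,3,4) = 1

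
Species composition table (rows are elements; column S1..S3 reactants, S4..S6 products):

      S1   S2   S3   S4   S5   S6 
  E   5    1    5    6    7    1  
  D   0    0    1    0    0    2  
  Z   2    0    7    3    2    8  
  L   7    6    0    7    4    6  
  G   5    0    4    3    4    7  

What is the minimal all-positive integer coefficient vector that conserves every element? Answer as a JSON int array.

Coefficients: [4, 5, 4, 6, 1, 2]

E: 4·5+5·1+4·5 = 45 | 6·6+1·7+2·1 = 45
D: 4·0+5·0+4·1 = 4 | 6·0+1·0+2·2 = 4
Z: 4·2+5·0+4·7 = 36 | 6·3+1·2+2·8 = 36
L: 4·7+5·6+4·0 = 58 | 6·7+1·4+2·6 = 58
G: 4·5+5·0+4·4 = 36 | 6·3+1·4+2·7 = 36
gcd(4,5,4,6,1,2) = 1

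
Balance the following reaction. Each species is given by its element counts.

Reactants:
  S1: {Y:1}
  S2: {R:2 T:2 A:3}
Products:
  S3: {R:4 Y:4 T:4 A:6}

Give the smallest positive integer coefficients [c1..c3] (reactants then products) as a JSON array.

R: 4·0+2·2 = 4 | 1·4 = 4
Y: 4·1+2·0 = 4 | 1·4 = 4
T: 4·0+2·2 = 4 | 1·4 = 4
A: 4·0+2·3 = 6 | 1·6 = 6
gcd(4,2,1) = 1

Coefficients: [4, 2, 1]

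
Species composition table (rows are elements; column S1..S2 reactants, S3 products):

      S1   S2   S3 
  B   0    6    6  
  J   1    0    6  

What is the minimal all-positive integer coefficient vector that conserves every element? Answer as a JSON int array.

Coefficients: [6, 1, 1]

B: 6·0+1·6 = 6 | 1·6 = 6
J: 6·1+1·0 = 6 | 1·6 = 6
gcd(6,1,1) = 1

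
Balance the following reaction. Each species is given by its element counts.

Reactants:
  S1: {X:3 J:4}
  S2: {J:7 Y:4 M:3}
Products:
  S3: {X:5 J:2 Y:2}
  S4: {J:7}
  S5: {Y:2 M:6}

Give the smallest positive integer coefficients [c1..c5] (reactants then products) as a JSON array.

Coefficients: [5, 2, 3, 4, 1]

X: 5·3+2·0 = 15 | 3·5+4·0+1·0 = 15
J: 5·4+2·7 = 34 | 3·2+4·7+1·0 = 34
Y: 5·0+2·4 = 8 | 3·2+4·0+1·2 = 8
M: 5·0+2·3 = 6 | 3·0+4·0+1·6 = 6
gcd(5,2,3,4,1) = 1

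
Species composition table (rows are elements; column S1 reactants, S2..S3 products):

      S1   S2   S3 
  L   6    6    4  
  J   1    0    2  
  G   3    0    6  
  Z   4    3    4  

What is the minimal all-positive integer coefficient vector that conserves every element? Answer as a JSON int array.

L: 6·6 = 36 | 4·6+3·4 = 36
J: 6·1 = 6 | 4·0+3·2 = 6
G: 6·3 = 18 | 4·0+3·6 = 18
Z: 6·4 = 24 | 4·3+3·4 = 24
gcd(6,4,3) = 1

Coefficients: [6, 4, 3]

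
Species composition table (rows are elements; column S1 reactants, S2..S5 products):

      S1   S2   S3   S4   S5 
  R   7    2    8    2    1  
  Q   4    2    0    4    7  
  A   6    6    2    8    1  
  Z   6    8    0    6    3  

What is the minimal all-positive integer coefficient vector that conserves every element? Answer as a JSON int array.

R: 6·7 = 42 | 3·2+4·8+1·2+2·1 = 42
Q: 6·4 = 24 | 3·2+4·0+1·4+2·7 = 24
A: 6·6 = 36 | 3·6+4·2+1·8+2·1 = 36
Z: 6·6 = 36 | 3·8+4·0+1·6+2·3 = 36
gcd(6,3,4,1,2) = 1

Coefficients: [6, 3, 4, 1, 2]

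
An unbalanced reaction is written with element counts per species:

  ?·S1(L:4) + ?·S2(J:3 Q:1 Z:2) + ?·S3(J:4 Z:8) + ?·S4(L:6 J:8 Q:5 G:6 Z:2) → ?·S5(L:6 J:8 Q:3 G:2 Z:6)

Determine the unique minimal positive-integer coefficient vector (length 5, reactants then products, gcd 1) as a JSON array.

L: 3·4+4·0+1·0+1·6 = 18 | 3·6 = 18
J: 3·0+4·3+1·4+1·8 = 24 | 3·8 = 24
Q: 3·0+4·1+1·0+1·5 = 9 | 3·3 = 9
G: 3·0+4·0+1·0+1·6 = 6 | 3·2 = 6
Z: 3·0+4·2+1·8+1·2 = 18 | 3·6 = 18
gcd(3,4,1,1,3) = 1

Coefficients: [3, 4, 1, 1, 3]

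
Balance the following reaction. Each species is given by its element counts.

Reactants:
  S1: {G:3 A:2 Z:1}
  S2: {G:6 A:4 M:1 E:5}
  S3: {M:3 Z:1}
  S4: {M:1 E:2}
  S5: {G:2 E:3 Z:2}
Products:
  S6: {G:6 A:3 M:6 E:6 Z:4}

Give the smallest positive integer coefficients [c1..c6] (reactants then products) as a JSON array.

Coefficients: [4, 1, 6, 5, 3, 4]

G: 4·3+1·6+6·0+5·0+3·2 = 24 | 4·6 = 24
A: 4·2+1·4+6·0+5·0+3·0 = 12 | 4·3 = 12
M: 4·0+1·1+6·3+5·1+3·0 = 24 | 4·6 = 24
E: 4·0+1·5+6·0+5·2+3·3 = 24 | 4·6 = 24
Z: 4·1+1·0+6·1+5·0+3·2 = 16 | 4·4 = 16
gcd(4,1,6,5,3,4) = 1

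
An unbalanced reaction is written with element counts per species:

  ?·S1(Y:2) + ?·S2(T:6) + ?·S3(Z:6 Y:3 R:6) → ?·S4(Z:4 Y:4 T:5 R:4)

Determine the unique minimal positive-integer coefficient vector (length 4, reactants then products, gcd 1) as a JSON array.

Coefficients: [6, 5, 4, 6]

Z: 6·0+5·0+4·6 = 24 | 6·4 = 24
Y: 6·2+5·0+4·3 = 24 | 6·4 = 24
T: 6·0+5·6+4·0 = 30 | 6·5 = 30
R: 6·0+5·0+4·6 = 24 | 6·4 = 24
gcd(6,5,4,6) = 1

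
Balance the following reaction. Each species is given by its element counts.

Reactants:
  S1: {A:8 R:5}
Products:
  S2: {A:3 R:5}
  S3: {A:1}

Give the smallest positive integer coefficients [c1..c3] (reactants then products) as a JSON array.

Coefficients: [1, 1, 5]

A: 1·8 = 8 | 1·3+5·1 = 8
R: 1·5 = 5 | 1·5+5·0 = 5
gcd(1,1,5) = 1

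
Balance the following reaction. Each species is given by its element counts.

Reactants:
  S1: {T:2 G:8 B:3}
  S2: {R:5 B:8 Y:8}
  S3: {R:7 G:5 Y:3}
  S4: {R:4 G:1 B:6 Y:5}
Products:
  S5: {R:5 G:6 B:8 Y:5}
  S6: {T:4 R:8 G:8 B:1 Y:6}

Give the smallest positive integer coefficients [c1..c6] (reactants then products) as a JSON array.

Coefficients: [4, 1, 3, 5, 6, 2]

T: 4·2+1·0+3·0+5·0 = 8 | 6·0+2·4 = 8
R: 4·0+1·5+3·7+5·4 = 46 | 6·5+2·8 = 46
G: 4·8+1·0+3·5+5·1 = 52 | 6·6+2·8 = 52
B: 4·3+1·8+3·0+5·6 = 50 | 6·8+2·1 = 50
Y: 4·0+1·8+3·3+5·5 = 42 | 6·5+2·6 = 42
gcd(4,1,3,5,6,2) = 1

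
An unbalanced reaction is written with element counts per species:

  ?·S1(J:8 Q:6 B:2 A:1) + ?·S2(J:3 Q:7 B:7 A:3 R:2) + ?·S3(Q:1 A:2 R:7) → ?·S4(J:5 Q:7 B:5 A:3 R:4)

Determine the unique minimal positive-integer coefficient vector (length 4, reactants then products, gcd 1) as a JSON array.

Coefficients: [2, 3, 2, 5]

J: 2·8+3·3+2·0 = 25 | 5·5 = 25
Q: 2·6+3·7+2·1 = 35 | 5·7 = 35
B: 2·2+3·7+2·0 = 25 | 5·5 = 25
A: 2·1+3·3+2·2 = 15 | 5·3 = 15
R: 2·0+3·2+2·7 = 20 | 5·4 = 20
gcd(2,3,2,5) = 1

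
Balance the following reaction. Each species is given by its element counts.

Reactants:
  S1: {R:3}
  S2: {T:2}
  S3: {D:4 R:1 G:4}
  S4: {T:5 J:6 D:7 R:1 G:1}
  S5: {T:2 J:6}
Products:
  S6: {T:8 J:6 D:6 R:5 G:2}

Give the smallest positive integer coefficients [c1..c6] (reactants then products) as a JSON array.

T: 4·0+6·2+1·0+2·5+1·2 = 24 | 3·8 = 24
J: 4·0+6·0+1·0+2·6+1·6 = 18 | 3·6 = 18
D: 4·0+6·0+1·4+2·7+1·0 = 18 | 3·6 = 18
R: 4·3+6·0+1·1+2·1+1·0 = 15 | 3·5 = 15
G: 4·0+6·0+1·4+2·1+1·0 = 6 | 3·2 = 6
gcd(4,6,1,2,1,3) = 1

Coefficients: [4, 6, 1, 2, 1, 3]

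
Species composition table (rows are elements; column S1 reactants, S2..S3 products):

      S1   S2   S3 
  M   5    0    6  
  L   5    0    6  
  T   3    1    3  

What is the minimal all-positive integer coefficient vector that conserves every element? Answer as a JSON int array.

M: 6·5 = 30 | 3·0+5·6 = 30
L: 6·5 = 30 | 3·0+5·6 = 30
T: 6·3 = 18 | 3·1+5·3 = 18
gcd(6,3,5) = 1

Coefficients: [6, 3, 5]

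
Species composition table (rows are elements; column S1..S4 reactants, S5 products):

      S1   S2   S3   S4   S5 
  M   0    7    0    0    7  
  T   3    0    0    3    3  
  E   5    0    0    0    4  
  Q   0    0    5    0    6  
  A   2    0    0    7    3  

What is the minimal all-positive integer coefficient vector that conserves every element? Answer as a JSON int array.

Coefficients: [4, 5, 6, 1, 5]

M: 4·0+5·7+6·0+1·0 = 35 | 5·7 = 35
T: 4·3+5·0+6·0+1·3 = 15 | 5·3 = 15
E: 4·5+5·0+6·0+1·0 = 20 | 5·4 = 20
Q: 4·0+5·0+6·5+1·0 = 30 | 5·6 = 30
A: 4·2+5·0+6·0+1·7 = 15 | 5·3 = 15
gcd(4,5,6,1,5) = 1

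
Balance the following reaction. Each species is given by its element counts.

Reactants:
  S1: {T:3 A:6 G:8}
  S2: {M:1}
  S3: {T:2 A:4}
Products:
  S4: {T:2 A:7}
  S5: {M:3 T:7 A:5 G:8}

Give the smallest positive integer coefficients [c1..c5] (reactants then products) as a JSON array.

M: 1·0+3·1+5·0 = 3 | 3·0+1·3 = 3
T: 1·3+3·0+5·2 = 13 | 3·2+1·7 = 13
A: 1·6+3·0+5·4 = 26 | 3·7+1·5 = 26
G: 1·8+3·0+5·0 = 8 | 3·0+1·8 = 8
gcd(1,3,5,3,1) = 1

Coefficients: [1, 3, 5, 3, 1]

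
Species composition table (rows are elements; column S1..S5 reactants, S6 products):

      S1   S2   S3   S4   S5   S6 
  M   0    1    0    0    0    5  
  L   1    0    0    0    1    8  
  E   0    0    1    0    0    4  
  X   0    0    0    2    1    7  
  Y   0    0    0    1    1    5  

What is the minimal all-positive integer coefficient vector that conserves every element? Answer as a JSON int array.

M: 5·0+5·1+4·0+2·0+3·0 = 5 | 1·5 = 5
L: 5·1+5·0+4·0+2·0+3·1 = 8 | 1·8 = 8
E: 5·0+5·0+4·1+2·0+3·0 = 4 | 1·4 = 4
X: 5·0+5·0+4·0+2·2+3·1 = 7 | 1·7 = 7
Y: 5·0+5·0+4·0+2·1+3·1 = 5 | 1·5 = 5
gcd(5,5,4,2,3,1) = 1

Coefficients: [5, 5, 4, 2, 3, 1]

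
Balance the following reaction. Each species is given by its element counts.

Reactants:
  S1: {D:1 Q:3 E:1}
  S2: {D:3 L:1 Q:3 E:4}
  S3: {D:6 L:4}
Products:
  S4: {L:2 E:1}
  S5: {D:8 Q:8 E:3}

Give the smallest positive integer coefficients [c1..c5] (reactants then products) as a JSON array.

D: 6·1+2·3+2·6 = 24 | 5·0+3·8 = 24
L: 6·0+2·1+2·4 = 10 | 5·2+3·0 = 10
Q: 6·3+2·3+2·0 = 24 | 5·0+3·8 = 24
E: 6·1+2·4+2·0 = 14 | 5·1+3·3 = 14
gcd(6,2,2,5,3) = 1

Coefficients: [6, 2, 2, 5, 3]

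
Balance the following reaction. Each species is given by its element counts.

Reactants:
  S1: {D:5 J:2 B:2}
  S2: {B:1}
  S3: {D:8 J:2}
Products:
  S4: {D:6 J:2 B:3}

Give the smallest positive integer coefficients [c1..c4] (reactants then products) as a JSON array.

Coefficients: [2, 5, 1, 3]

D: 2·5+5·0+1·8 = 18 | 3·6 = 18
J: 2·2+5·0+1·2 = 6 | 3·2 = 6
B: 2·2+5·1+1·0 = 9 | 3·3 = 9
gcd(2,5,1,3) = 1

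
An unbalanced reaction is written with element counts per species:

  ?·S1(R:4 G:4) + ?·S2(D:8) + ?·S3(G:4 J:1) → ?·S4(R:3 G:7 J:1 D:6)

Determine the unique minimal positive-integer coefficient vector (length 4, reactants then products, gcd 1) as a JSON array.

Coefficients: [3, 3, 4, 4]

R: 3·4+3·0+4·0 = 12 | 4·3 = 12
G: 3·4+3·0+4·4 = 28 | 4·7 = 28
J: 3·0+3·0+4·1 = 4 | 4·1 = 4
D: 3·0+3·8+4·0 = 24 | 4·6 = 24
gcd(3,3,4,4) = 1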